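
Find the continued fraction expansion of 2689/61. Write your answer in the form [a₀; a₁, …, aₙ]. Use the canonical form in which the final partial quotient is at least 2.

Apply division with remainder until the remainder is 0:
2689 = 44·61 + 5, so a_0 = 44
61 = 12·5 + 1, so a_1 = 12
5 = 5·1 + 0, so a_2 = 5

[44; 12, 5]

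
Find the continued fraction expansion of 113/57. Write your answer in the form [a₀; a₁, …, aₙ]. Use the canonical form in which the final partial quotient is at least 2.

[1; 1, 56]

Run the Euclidean algorithm, recording each quotient:
113 ÷ 57 → quotient 1, remainder 56
57 ÷ 56 → quotient 1, remainder 1
56 ÷ 1 → quotient 56, remainder 0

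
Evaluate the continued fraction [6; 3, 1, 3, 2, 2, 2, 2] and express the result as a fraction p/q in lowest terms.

Start with 2.
2 + 1/(2/1) = 2 + 1/2 = 5/2
2 + 1/(5/2) = 2 + 2/5 = 12/5
2 + 1/(12/5) = 2 + 5/12 = 29/12
3 + 1/(29/12) = 3 + 12/29 = 99/29
1 + 1/(99/29) = 1 + 29/99 = 128/99
3 + 1/(128/99) = 3 + 99/128 = 483/128
6 + 1/(483/128) = 6 + 128/483 = 3026/483

3026/483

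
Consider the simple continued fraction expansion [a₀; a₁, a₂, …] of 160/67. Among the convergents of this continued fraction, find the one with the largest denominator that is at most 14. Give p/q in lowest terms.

31/13

a_0 = 2: 2/1  (≤ bound)
a_1 = 2: 5/2  (≤ bound)
a_2 = 1: 7/3  (≤ bound)
a_3 = 1: 12/5  (≤ bound)
a_4 = 2: 31/13  (≤ bound)
a_5 = 1: 43/18  (> 14, stop)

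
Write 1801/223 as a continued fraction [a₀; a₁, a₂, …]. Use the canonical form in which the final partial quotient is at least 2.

[8; 13, 8, 2]

Repeatedly divide and take the remainder:
⌊1801/223⌋ = 8, remainder 17
⌊223/17⌋ = 13, remainder 2
⌊17/2⌋ = 8, remainder 1
⌊2/1⌋ = 2, remainder 0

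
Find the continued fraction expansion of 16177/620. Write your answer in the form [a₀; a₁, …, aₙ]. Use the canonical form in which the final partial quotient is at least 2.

[26; 10, 1, 7, 7]

Apply division with remainder until the remainder is 0:
16177 = 26·620 + 57, so a_0 = 26
620 = 10·57 + 50, so a_1 = 10
57 = 1·50 + 7, so a_2 = 1
50 = 7·7 + 1, so a_3 = 7
7 = 7·1 + 0, so a_4 = 7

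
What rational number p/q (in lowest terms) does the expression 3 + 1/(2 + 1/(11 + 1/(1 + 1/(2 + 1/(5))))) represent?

Use the convergent recurrence hₖ = aₖ·hₖ₋₁ + hₖ₋₂ (and likewise for the denominators kₖ):
a_0 = 3: 3/1
a_1 = 2: 7/2
a_2 = 11: 80/23
a_3 = 1: 87/25
a_4 = 2: 254/73
a_5 = 5: 1357/390

1357/390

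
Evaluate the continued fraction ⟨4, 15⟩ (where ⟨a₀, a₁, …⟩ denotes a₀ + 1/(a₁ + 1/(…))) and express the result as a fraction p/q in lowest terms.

61/15

a_0 = 4: 4/1
a_1 = 15: 61/15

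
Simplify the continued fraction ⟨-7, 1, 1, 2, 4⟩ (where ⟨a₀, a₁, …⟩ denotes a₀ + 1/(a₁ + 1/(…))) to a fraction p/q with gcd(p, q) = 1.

-141/22

Start with 4.
2 + 1/(4/1) = 2 + 1/4 = 9/4
1 + 1/(9/4) = 1 + 4/9 = 13/9
1 + 1/(13/9) = 1 + 9/13 = 22/13
-7 + 1/(22/13) = -7 + 13/22 = -141/22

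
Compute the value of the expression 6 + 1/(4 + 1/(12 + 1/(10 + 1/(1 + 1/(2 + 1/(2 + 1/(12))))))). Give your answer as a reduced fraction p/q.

Start with 12.
2 + 1/(12/1) = 2 + 1/12 = 25/12
2 + 1/(25/12) = 2 + 12/25 = 62/25
1 + 1/(62/25) = 1 + 25/62 = 87/62
10 + 1/(87/62) = 10 + 62/87 = 932/87
12 + 1/(932/87) = 12 + 87/932 = 11271/932
4 + 1/(11271/932) = 4 + 932/11271 = 46016/11271
6 + 1/(46016/11271) = 6 + 11271/46016 = 287367/46016

287367/46016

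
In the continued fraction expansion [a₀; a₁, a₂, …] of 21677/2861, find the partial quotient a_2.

1

⌊21677/2861⌋ = 7, remainder 1650
⌊2861/1650⌋ = 1, remainder 1211
⌊1650/1211⌋ = 1, remainder 439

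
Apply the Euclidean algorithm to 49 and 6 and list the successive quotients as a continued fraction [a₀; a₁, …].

⌊49/6⌋ = 8, remainder 1
⌊6/1⌋ = 6, remainder 0

[8; 6]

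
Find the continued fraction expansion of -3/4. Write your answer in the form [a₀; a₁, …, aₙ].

[-1; 4]

⌊-3/4⌋ = -1, remainder 1
⌊4/1⌋ = 4, remainder 0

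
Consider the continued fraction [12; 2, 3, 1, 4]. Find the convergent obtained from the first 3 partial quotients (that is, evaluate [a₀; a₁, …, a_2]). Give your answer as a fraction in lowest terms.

87/7

a_0 = 12: 12/1
a_1 = 2: 25/2
a_2 = 3: 87/7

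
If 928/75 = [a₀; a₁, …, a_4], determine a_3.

2

Repeatedly divide and take the remainder:
⌊928/75⌋ = 12, remainder 28
⌊75/28⌋ = 2, remainder 19
⌊28/19⌋ = 1, remainder 9
⌊19/9⌋ = 2, remainder 1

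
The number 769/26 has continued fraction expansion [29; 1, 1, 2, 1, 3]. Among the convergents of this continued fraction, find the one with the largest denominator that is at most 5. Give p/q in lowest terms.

a_0 = 29: 29/1  (≤ bound)
a_1 = 1: 30/1  (≤ bound)
a_2 = 1: 59/2  (≤ bound)
a_3 = 2: 148/5  (≤ bound)
a_4 = 1: 207/7  (> 5, stop)

148/5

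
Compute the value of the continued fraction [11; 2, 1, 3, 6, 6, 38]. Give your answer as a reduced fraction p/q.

Compute successive convergents:
a_0 = 11: 11/1
a_1 = 2: 23/2
a_2 = 1: 34/3
a_3 = 3: 125/11
a_4 = 6: 784/69
a_5 = 6: 4829/425
a_6 = 38: 184286/16219

184286/16219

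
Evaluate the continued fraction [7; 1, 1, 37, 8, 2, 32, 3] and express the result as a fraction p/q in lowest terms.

944854/125869

a_0 = 7: 7/1
a_1 = 1: 8/1
a_2 = 1: 15/2
a_3 = 37: 563/75
a_4 = 8: 4519/602
a_5 = 2: 9601/1279
a_6 = 32: 311751/41530
a_7 = 3: 944854/125869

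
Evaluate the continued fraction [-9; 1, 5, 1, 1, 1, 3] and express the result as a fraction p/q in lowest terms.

a_0 = -9: -9/1
a_1 = 1: -8/1
a_2 = 5: -49/6
a_3 = 1: -57/7
a_4 = 1: -106/13
a_5 = 1: -163/20
a_6 = 3: -595/73

-595/73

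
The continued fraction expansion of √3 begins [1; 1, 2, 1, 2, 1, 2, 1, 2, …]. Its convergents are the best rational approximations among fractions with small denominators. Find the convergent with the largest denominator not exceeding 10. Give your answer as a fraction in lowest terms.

a_0 = 1: 1/1  (≤ bound)
a_1 = 1: 2/1  (≤ bound)
a_2 = 2: 5/3  (≤ bound)
a_3 = 1: 7/4  (≤ bound)
a_4 = 2: 19/11  (> 10, stop)

7/4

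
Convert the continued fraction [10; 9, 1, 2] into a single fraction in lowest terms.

Compute successive convergents:
a_0 = 10: 10/1
a_1 = 9: 91/9
a_2 = 1: 101/10
a_3 = 2: 293/29

293/29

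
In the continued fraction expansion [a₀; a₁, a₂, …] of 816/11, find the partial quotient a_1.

816 ÷ 11 → quotient 74, remainder 2
11 ÷ 2 → quotient 5, remainder 1

5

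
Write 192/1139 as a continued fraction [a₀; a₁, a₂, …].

[0; 5, 1, 13, 1, 3, 3]

192 ÷ 1139 → quotient 0, remainder 192
1139 ÷ 192 → quotient 5, remainder 179
192 ÷ 179 → quotient 1, remainder 13
179 ÷ 13 → quotient 13, remainder 10
13 ÷ 10 → quotient 1, remainder 3
10 ÷ 3 → quotient 3, remainder 1
3 ÷ 1 → quotient 3, remainder 0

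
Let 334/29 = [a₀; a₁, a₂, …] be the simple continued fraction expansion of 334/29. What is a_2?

⌊334/29⌋ = 11, remainder 15
⌊29/15⌋ = 1, remainder 14
⌊15/14⌋ = 1, remainder 1

1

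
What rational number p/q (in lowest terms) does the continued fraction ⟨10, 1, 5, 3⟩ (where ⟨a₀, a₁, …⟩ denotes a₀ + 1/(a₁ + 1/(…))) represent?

206/19

Starting at the tail and folding back:
Start with 3.
5 + 1/(3/1) = 5 + 1/3 = 16/3
1 + 1/(16/3) = 1 + 3/16 = 19/16
10 + 1/(19/16) = 10 + 16/19 = 206/19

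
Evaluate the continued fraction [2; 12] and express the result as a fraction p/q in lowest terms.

a_0 = 2: 2/1
a_1 = 12: 25/12

25/12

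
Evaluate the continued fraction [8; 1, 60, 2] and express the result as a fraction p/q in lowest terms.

Collapse the nested fraction from the inside out:
Start with 2.
60 + 1/(2/1) = 60 + 1/2 = 121/2
1 + 1/(121/2) = 1 + 2/121 = 123/121
8 + 1/(123/121) = 8 + 121/123 = 1105/123

1105/123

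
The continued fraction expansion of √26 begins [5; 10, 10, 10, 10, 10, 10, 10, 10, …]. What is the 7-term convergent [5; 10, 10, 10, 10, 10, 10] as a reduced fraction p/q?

Collapse the nested fraction from the inside out:
Start with 10.
10 + 1/(10/1) = 10 + 1/10 = 101/10
10 + 1/(101/10) = 10 + 10/101 = 1020/101
10 + 1/(1020/101) = 10 + 101/1020 = 10301/1020
10 + 1/(10301/1020) = 10 + 1020/10301 = 104030/10301
10 + 1/(104030/10301) = 10 + 10301/104030 = 1050601/104030
5 + 1/(1050601/104030) = 5 + 104030/1050601 = 5357035/1050601

5357035/1050601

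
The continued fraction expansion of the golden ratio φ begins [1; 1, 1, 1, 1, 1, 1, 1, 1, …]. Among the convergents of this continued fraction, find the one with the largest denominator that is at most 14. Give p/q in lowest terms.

21/13

a_0 = 1: 1/1  (≤ bound)
a_1 = 1: 2/1  (≤ bound)
a_2 = 1: 3/2  (≤ bound)
a_3 = 1: 5/3  (≤ bound)
a_4 = 1: 8/5  (≤ bound)
a_5 = 1: 13/8  (≤ bound)
a_6 = 1: 21/13  (≤ bound)
a_7 = 1: 34/21  (> 14, stop)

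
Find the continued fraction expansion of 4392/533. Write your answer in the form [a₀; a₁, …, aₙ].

[8; 4, 6, 10, 2]

4392 = 8·533 + 128, so a_0 = 8
533 = 4·128 + 21, so a_1 = 4
128 = 6·21 + 2, so a_2 = 6
21 = 10·2 + 1, so a_3 = 10
2 = 2·1 + 0, so a_4 = 2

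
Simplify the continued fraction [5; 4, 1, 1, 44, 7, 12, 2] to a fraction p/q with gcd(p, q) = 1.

371813/71202

Compute successive convergents:
a_0 = 5: 5/1
a_1 = 4: 21/4
a_2 = 1: 26/5
a_3 = 1: 47/9
a_4 = 44: 2094/401
a_5 = 7: 14705/2816
a_6 = 12: 178554/34193
a_7 = 2: 371813/71202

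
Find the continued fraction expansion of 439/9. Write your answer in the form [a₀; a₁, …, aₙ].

439 = 48·9 + 7, so a_0 = 48
9 = 1·7 + 2, so a_1 = 1
7 = 3·2 + 1, so a_2 = 3
2 = 2·1 + 0, so a_3 = 2

[48; 1, 3, 2]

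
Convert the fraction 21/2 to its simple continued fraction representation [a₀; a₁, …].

[10; 2]

Repeatedly divide and take the remainder:
21 ÷ 2 → quotient 10, remainder 1
2 ÷ 1 → quotient 2, remainder 0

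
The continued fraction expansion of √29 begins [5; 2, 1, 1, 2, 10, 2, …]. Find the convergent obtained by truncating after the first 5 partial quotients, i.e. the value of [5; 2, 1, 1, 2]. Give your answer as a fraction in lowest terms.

70/13

a_0 = 5: 5/1
a_1 = 2: 11/2
a_2 = 1: 16/3
a_3 = 1: 27/5
a_4 = 2: 70/13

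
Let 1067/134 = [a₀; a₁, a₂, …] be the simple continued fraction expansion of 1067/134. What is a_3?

⌊1067/134⌋ = 7, remainder 129
⌊134/129⌋ = 1, remainder 5
⌊129/5⌋ = 25, remainder 4
⌊5/4⌋ = 1, remainder 1

1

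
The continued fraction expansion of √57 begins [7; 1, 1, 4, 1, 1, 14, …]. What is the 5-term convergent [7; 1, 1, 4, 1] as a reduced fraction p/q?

83/11

Build up convergents one term at a time:
a_0 = 7: 7/1
a_1 = 1: 8/1
a_2 = 1: 15/2
a_3 = 4: 68/9
a_4 = 1: 83/11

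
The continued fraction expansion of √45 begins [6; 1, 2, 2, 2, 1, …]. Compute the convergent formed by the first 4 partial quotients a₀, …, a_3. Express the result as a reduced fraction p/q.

47/7

a_0 = 6: 6/1
a_1 = 1: 7/1
a_2 = 2: 20/3
a_3 = 2: 47/7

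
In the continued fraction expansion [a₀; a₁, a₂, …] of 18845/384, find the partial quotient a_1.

13

18845 ÷ 384 → quotient 49, remainder 29
384 ÷ 29 → quotient 13, remainder 7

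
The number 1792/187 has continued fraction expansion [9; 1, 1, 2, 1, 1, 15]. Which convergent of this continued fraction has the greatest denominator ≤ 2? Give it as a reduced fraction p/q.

a_0 = 9: 9/1  (≤ bound)
a_1 = 1: 10/1  (≤ bound)
a_2 = 1: 19/2  (≤ bound)
a_3 = 2: 48/5  (> 2, stop)

19/2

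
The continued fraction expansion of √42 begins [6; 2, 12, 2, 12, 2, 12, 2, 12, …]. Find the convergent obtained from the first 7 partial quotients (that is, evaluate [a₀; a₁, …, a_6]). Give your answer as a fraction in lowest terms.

Start with 12.
2 + 1/(12/1) = 2 + 1/12 = 25/12
12 + 1/(25/12) = 12 + 12/25 = 312/25
2 + 1/(312/25) = 2 + 25/312 = 649/312
12 + 1/(649/312) = 12 + 312/649 = 8100/649
2 + 1/(8100/649) = 2 + 649/8100 = 16849/8100
6 + 1/(16849/8100) = 6 + 8100/16849 = 109194/16849

109194/16849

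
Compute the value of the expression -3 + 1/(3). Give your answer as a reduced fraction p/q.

-8/3

Build up convergents one term at a time:
a_0 = -3: -3/1
a_1 = 3: -8/3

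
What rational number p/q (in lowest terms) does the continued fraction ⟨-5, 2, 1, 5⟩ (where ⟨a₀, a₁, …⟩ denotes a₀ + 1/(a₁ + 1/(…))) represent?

-79/17

Work from the innermost term outward:
Start with 5.
1 + 1/(5/1) = 1 + 1/5 = 6/5
2 + 1/(6/5) = 2 + 5/6 = 17/6
-5 + 1/(17/6) = -5 + 6/17 = -79/17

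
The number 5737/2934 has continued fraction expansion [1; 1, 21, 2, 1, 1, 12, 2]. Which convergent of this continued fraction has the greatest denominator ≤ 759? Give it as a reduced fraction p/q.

a_0 = 1: 1/1  (≤ bound)
a_1 = 1: 2/1  (≤ bound)
a_2 = 21: 43/22  (≤ bound)
a_3 = 2: 88/45  (≤ bound)
a_4 = 1: 131/67  (≤ bound)
a_5 = 1: 219/112  (≤ bound)
a_6 = 12: 2759/1411  (> 759, stop)

219/112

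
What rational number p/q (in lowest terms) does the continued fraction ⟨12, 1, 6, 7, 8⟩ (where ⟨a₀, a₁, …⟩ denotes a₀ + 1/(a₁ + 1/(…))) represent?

Use the convergent recurrence hₖ = aₖ·hₖ₋₁ + hₖ₋₂ (and likewise for the denominators kₖ):
a_0 = 12: 12/1
a_1 = 1: 13/1
a_2 = 6: 90/7
a_3 = 7: 643/50
a_4 = 8: 5234/407

5234/407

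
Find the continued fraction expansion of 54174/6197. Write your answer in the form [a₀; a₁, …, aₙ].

Apply division with remainder until the remainder is 0:
54174 ÷ 6197 → quotient 8, remainder 4598
6197 ÷ 4598 → quotient 1, remainder 1599
4598 ÷ 1599 → quotient 2, remainder 1400
1599 ÷ 1400 → quotient 1, remainder 199
1400 ÷ 199 → quotient 7, remainder 7
199 ÷ 7 → quotient 28, remainder 3
7 ÷ 3 → quotient 2, remainder 1
3 ÷ 1 → quotient 3, remainder 0

[8; 1, 2, 1, 7, 28, 2, 3]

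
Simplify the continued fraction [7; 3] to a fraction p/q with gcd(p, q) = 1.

a_0 = 7: 7/1
a_1 = 3: 22/3

22/3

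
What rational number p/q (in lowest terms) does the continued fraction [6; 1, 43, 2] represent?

621/89

a_0 = 6: 6/1
a_1 = 1: 7/1
a_2 = 43: 307/44
a_3 = 2: 621/89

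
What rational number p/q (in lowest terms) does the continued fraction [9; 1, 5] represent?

59/6

Start with 5.
1 + 1/(5/1) = 1 + 1/5 = 6/5
9 + 1/(6/5) = 9 + 5/6 = 59/6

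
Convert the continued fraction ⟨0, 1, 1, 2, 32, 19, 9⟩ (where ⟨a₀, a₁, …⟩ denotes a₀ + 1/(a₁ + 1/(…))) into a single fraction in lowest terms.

Build up convergents one term at a time:
a_0 = 0: 0/1
a_1 = 1: 1/1
a_2 = 1: 1/2
a_3 = 2: 3/5
a_4 = 32: 97/162
a_5 = 19: 1846/3083
a_6 = 9: 16711/27909

16711/27909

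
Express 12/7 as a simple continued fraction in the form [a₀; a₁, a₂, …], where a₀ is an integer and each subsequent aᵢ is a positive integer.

[1; 1, 2, 2]

Repeatedly divide and take the remainder:
12 = 1·7 + 5, so a_0 = 1
7 = 1·5 + 2, so a_1 = 1
5 = 2·2 + 1, so a_2 = 2
2 = 2·1 + 0, so a_3 = 2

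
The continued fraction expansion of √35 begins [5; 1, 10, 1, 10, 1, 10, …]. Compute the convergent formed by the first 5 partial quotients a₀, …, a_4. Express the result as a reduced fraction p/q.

Work from the innermost term outward:
Start with 10.
1 + 1/(10/1) = 1 + 1/10 = 11/10
10 + 1/(11/10) = 10 + 10/11 = 120/11
1 + 1/(120/11) = 1 + 11/120 = 131/120
5 + 1/(131/120) = 5 + 120/131 = 775/131

775/131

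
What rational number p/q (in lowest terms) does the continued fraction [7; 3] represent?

a_0 = 7: 7/1
a_1 = 3: 22/3

22/3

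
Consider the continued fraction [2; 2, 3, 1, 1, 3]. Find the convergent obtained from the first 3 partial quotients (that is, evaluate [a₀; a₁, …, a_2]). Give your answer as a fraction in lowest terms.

Use the convergent recurrence hₖ = aₖ·hₖ₋₁ + hₖ₋₂ (and likewise for the denominators kₖ):
a_0 = 2: 2/1
a_1 = 2: 5/2
a_2 = 3: 17/7

17/7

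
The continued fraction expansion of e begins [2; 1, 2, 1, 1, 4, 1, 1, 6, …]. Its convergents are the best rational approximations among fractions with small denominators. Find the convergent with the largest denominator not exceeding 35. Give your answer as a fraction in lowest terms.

87/32

List convergents until the denominator exceeds the bound:
a_0 = 2: 2/1  (≤ bound)
a_1 = 1: 3/1  (≤ bound)
a_2 = 2: 8/3  (≤ bound)
a_3 = 1: 11/4  (≤ bound)
a_4 = 1: 19/7  (≤ bound)
a_5 = 4: 87/32  (≤ bound)
a_6 = 1: 106/39  (> 35, stop)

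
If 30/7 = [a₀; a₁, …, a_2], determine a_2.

2

⌊30/7⌋ = 4, remainder 2
⌊7/2⌋ = 3, remainder 1
⌊2/1⌋ = 2, remainder 0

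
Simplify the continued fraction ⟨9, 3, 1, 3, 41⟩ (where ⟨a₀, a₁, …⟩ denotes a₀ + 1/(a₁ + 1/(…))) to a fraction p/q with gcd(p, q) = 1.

Use the convergent recurrence hₖ = aₖ·hₖ₋₁ + hₖ₋₂ (and likewise for the denominators kₖ):
a_0 = 9: 9/1
a_1 = 3: 28/3
a_2 = 1: 37/4
a_3 = 3: 139/15
a_4 = 41: 5736/619

5736/619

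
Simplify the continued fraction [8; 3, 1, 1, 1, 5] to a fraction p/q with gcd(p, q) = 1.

513/62

Collapse the nested fraction from the inside out:
Start with 5.
1 + 1/(5/1) = 1 + 1/5 = 6/5
1 + 1/(6/5) = 1 + 5/6 = 11/6
1 + 1/(11/6) = 1 + 6/11 = 17/11
3 + 1/(17/11) = 3 + 11/17 = 62/17
8 + 1/(62/17) = 8 + 17/62 = 513/62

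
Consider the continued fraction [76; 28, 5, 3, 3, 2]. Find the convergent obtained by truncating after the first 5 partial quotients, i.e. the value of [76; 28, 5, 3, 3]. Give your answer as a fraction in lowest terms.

Compute successive convergents:
a_0 = 76: 76/1
a_1 = 28: 2129/28
a_2 = 5: 10721/141
a_3 = 3: 34292/451
a_4 = 3: 113597/1494

113597/1494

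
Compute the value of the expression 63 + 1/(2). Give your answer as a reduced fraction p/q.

Start with 2.
63 + 1/(2/1) = 63 + 1/2 = 127/2

127/2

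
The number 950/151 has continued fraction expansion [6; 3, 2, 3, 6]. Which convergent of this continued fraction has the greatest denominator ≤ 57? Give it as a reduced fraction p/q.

151/24

a_0 = 6: 6/1  (≤ bound)
a_1 = 3: 19/3  (≤ bound)
a_2 = 2: 44/7  (≤ bound)
a_3 = 3: 151/24  (≤ bound)
a_4 = 6: 950/151  (> 57, stop)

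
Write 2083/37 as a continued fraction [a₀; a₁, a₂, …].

[56; 3, 2, 1, 3]

⌊2083/37⌋ = 56, remainder 11
⌊37/11⌋ = 3, remainder 4
⌊11/4⌋ = 2, remainder 3
⌊4/3⌋ = 1, remainder 1
⌊3/1⌋ = 3, remainder 0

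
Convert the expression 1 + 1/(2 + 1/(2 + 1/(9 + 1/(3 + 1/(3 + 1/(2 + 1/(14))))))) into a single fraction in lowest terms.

22619/16109

a_0 = 1: 1/1
a_1 = 2: 3/2
a_2 = 2: 7/5
a_3 = 9: 66/47
a_4 = 3: 205/146
a_5 = 3: 681/485
a_6 = 2: 1567/1116
a_7 = 14: 22619/16109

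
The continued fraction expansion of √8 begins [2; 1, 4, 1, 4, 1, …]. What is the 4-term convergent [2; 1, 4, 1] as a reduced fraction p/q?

Work from the innermost term outward:
Start with 1.
4 + 1/(1/1) = 4 + 1/1 = 5/1
1 + 1/(5/1) = 1 + 1/5 = 6/5
2 + 1/(6/5) = 2 + 5/6 = 17/6

17/6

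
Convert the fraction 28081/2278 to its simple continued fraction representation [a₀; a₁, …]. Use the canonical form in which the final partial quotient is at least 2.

[12; 3, 17, 3, 14]

Run the Euclidean algorithm, recording each quotient:
⌊28081/2278⌋ = 12, remainder 745
⌊2278/745⌋ = 3, remainder 43
⌊745/43⌋ = 17, remainder 14
⌊43/14⌋ = 3, remainder 1
⌊14/1⌋ = 14, remainder 0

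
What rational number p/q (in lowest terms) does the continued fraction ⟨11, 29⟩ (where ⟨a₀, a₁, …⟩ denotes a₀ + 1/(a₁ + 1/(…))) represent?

320/29

Start with 29.
11 + 1/(29/1) = 11 + 1/29 = 320/29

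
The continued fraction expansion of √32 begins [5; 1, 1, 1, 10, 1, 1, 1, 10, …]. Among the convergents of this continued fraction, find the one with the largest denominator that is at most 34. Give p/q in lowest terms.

181/32

a_0 = 5: 5/1  (≤ bound)
a_1 = 1: 6/1  (≤ bound)
a_2 = 1: 11/2  (≤ bound)
a_3 = 1: 17/3  (≤ bound)
a_4 = 10: 181/32  (≤ bound)
a_5 = 1: 198/35  (> 34, stop)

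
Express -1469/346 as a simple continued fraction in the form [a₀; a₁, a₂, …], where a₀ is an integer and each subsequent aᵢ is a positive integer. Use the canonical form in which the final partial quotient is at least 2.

[-5; 1, 3, 14, 6]

Repeatedly divide and take the remainder:
-1469 ÷ 346 → quotient -5, remainder 261
346 ÷ 261 → quotient 1, remainder 85
261 ÷ 85 → quotient 3, remainder 6
85 ÷ 6 → quotient 14, remainder 1
6 ÷ 1 → quotient 6, remainder 0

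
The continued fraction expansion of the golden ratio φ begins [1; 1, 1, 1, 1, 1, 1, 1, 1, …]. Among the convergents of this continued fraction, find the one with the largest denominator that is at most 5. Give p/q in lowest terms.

8/5

List convergents until the denominator exceeds the bound:
a_0 = 1: 1/1  (≤ bound)
a_1 = 1: 2/1  (≤ bound)
a_2 = 1: 3/2  (≤ bound)
a_3 = 1: 5/3  (≤ bound)
a_4 = 1: 8/5  (≤ bound)
a_5 = 1: 13/8  (> 5, stop)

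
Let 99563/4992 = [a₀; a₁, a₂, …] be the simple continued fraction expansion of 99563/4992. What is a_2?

17

⌊99563/4992⌋ = 19, remainder 4715
⌊4992/4715⌋ = 1, remainder 277
⌊4715/277⌋ = 17, remainder 6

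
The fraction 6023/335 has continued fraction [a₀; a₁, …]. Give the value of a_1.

1

6023 = 17·335 + 328, so a_0 = 17
335 = 1·328 + 7, so a_1 = 1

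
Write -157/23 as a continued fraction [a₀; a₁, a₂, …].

[-7; 5, 1, 3]

Run the Euclidean algorithm, recording each quotient:
-157 ÷ 23 → quotient -7, remainder 4
23 ÷ 4 → quotient 5, remainder 3
4 ÷ 3 → quotient 1, remainder 1
3 ÷ 1 → quotient 3, remainder 0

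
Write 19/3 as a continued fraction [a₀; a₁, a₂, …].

Repeatedly divide and take the remainder:
19 ÷ 3 → quotient 6, remainder 1
3 ÷ 1 → quotient 3, remainder 0

[6; 3]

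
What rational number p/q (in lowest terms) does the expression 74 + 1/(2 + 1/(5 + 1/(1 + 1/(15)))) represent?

15339/206

a_0 = 74: 74/1
a_1 = 2: 149/2
a_2 = 5: 819/11
a_3 = 1: 968/13
a_4 = 15: 15339/206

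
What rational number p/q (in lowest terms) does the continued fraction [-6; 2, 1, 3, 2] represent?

-141/25

a_0 = -6: -6/1
a_1 = 2: -11/2
a_2 = 1: -17/3
a_3 = 3: -62/11
a_4 = 2: -141/25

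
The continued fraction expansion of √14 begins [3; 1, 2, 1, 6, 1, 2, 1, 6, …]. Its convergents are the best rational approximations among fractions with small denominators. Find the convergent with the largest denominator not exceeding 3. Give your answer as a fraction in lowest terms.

List convergents until the denominator exceeds the bound:
a_0 = 3: 3/1  (≤ bound)
a_1 = 1: 4/1  (≤ bound)
a_2 = 2: 11/3  (≤ bound)
a_3 = 1: 15/4  (> 3, stop)

11/3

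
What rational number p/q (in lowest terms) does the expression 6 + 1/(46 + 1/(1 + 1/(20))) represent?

5937/986

a_0 = 6: 6/1
a_1 = 46: 277/46
a_2 = 1: 283/47
a_3 = 20: 5937/986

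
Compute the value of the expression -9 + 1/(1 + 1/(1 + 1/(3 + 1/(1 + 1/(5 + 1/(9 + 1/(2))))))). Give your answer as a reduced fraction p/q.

Start with 2.
9 + 1/(2/1) = 9 + 1/2 = 19/2
5 + 1/(19/2) = 5 + 2/19 = 97/19
1 + 1/(97/19) = 1 + 19/97 = 116/97
3 + 1/(116/97) = 3 + 97/116 = 445/116
1 + 1/(445/116) = 1 + 116/445 = 561/445
1 + 1/(561/445) = 1 + 445/561 = 1006/561
-9 + 1/(1006/561) = -9 + 561/1006 = -8493/1006

-8493/1006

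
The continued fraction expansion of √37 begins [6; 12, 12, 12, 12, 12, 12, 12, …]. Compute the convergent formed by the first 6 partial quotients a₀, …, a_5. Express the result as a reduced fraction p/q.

a_0 = 6: 6/1
a_1 = 12: 73/12
a_2 = 12: 882/145
a_3 = 12: 10657/1752
a_4 = 12: 128766/21169
a_5 = 12: 1555849/255780

1555849/255780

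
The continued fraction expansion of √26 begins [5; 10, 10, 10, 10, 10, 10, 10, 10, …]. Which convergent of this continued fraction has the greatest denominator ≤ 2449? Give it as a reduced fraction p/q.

5201/1020

a_0 = 5: 5/1  (≤ bound)
a_1 = 10: 51/10  (≤ bound)
a_2 = 10: 515/101  (≤ bound)
a_3 = 10: 5201/1020  (≤ bound)
a_4 = 10: 52525/10301  (> 2449, stop)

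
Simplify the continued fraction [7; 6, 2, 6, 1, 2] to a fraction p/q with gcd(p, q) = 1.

Collapse the nested fraction from the inside out:
Start with 2.
1 + 1/(2/1) = 1 + 1/2 = 3/2
6 + 1/(3/2) = 6 + 2/3 = 20/3
2 + 1/(20/3) = 2 + 3/20 = 43/20
6 + 1/(43/20) = 6 + 20/43 = 278/43
7 + 1/(278/43) = 7 + 43/278 = 1989/278

1989/278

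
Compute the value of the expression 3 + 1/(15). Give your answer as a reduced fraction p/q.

Start with 15.
3 + 1/(15/1) = 3 + 1/15 = 46/15

46/15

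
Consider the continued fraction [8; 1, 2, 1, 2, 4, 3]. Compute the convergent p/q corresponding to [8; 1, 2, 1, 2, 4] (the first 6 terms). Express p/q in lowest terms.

Work from the innermost term outward:
Start with 4.
2 + 1/(4/1) = 2 + 1/4 = 9/4
1 + 1/(9/4) = 1 + 4/9 = 13/9
2 + 1/(13/9) = 2 + 9/13 = 35/13
1 + 1/(35/13) = 1 + 13/35 = 48/35
8 + 1/(48/35) = 8 + 35/48 = 419/48

419/48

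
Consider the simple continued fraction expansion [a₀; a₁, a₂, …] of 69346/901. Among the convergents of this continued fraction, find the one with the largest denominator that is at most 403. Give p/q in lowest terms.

a_0 = 76: 76/1  (≤ bound)
a_1 = 1: 77/1  (≤ bound)
a_2 = 28: 2232/29  (≤ bound)
a_3 = 15: 33557/436  (> 403, stop)

2232/29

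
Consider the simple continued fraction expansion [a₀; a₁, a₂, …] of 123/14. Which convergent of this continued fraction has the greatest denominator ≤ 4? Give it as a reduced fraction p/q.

35/4

List convergents until the denominator exceeds the bound:
a_0 = 8: 8/1  (≤ bound)
a_1 = 1: 9/1  (≤ bound)
a_2 = 3: 35/4  (≤ bound)
a_3 = 1: 44/5  (> 4, stop)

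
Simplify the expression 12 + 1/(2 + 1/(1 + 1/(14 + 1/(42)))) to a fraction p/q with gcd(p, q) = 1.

22843/1851

Start with 42.
14 + 1/(42/1) = 14 + 1/42 = 589/42
1 + 1/(589/42) = 1 + 42/589 = 631/589
2 + 1/(631/589) = 2 + 589/631 = 1851/631
12 + 1/(1851/631) = 12 + 631/1851 = 22843/1851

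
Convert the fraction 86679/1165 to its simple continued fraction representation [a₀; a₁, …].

86679 ÷ 1165 → quotient 74, remainder 469
1165 ÷ 469 → quotient 2, remainder 227
469 ÷ 227 → quotient 2, remainder 15
227 ÷ 15 → quotient 15, remainder 2
15 ÷ 2 → quotient 7, remainder 1
2 ÷ 1 → quotient 2, remainder 0

[74; 2, 2, 15, 7, 2]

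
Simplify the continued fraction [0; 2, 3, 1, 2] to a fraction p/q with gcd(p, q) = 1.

Use the convergent recurrence hₖ = aₖ·hₖ₋₁ + hₖ₋₂ (and likewise for the denominators kₖ):
a_0 = 0: 0/1
a_1 = 2: 1/2
a_2 = 3: 3/7
a_3 = 1: 4/9
a_4 = 2: 11/25

11/25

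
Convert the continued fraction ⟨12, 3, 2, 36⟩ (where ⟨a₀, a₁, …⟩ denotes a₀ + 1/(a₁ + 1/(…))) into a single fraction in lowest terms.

3133/255

Start with 36.
2 + 1/(36/1) = 2 + 1/36 = 73/36
3 + 1/(73/36) = 3 + 36/73 = 255/73
12 + 1/(255/73) = 12 + 73/255 = 3133/255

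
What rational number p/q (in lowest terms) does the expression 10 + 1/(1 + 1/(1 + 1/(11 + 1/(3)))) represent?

747/71

Start with 3.
11 + 1/(3/1) = 11 + 1/3 = 34/3
1 + 1/(34/3) = 1 + 3/34 = 37/34
1 + 1/(37/34) = 1 + 34/37 = 71/37
10 + 1/(71/37) = 10 + 37/71 = 747/71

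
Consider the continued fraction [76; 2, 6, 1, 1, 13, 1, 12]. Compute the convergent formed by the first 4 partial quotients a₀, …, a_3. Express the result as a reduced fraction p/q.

1147/15

Start with 1.
6 + 1/(1/1) = 6 + 1/1 = 7/1
2 + 1/(7/1) = 2 + 1/7 = 15/7
76 + 1/(15/7) = 76 + 7/15 = 1147/15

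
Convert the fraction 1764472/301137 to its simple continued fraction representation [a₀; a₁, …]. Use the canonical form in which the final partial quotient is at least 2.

Run the Euclidean algorithm, recording each quotient:
⌊1764472/301137⌋ = 5, remainder 258787
⌊301137/258787⌋ = 1, remainder 42350
⌊258787/42350⌋ = 6, remainder 4687
⌊42350/4687⌋ = 9, remainder 167
⌊4687/167⌋ = 28, remainder 11
⌊167/11⌋ = 15, remainder 2
⌊11/2⌋ = 5, remainder 1
⌊2/1⌋ = 2, remainder 0

[5; 1, 6, 9, 28, 15, 5, 2]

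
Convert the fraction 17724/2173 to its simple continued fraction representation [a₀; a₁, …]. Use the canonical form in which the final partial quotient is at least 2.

Apply division with remainder until the remainder is 0:
17724 = 8·2173 + 340, so a_0 = 8
2173 = 6·340 + 133, so a_1 = 6
340 = 2·133 + 74, so a_2 = 2
133 = 1·74 + 59, so a_3 = 1
74 = 1·59 + 15, so a_4 = 1
59 = 3·15 + 14, so a_5 = 3
15 = 1·14 + 1, so a_6 = 1
14 = 14·1 + 0, so a_7 = 14

[8; 6, 2, 1, 1, 3, 1, 14]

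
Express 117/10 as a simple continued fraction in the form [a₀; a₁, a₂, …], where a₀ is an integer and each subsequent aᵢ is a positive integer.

[11; 1, 2, 3]

Apply division with remainder until the remainder is 0:
⌊117/10⌋ = 11, remainder 7
⌊10/7⌋ = 1, remainder 3
⌊7/3⌋ = 2, remainder 1
⌊3/1⌋ = 3, remainder 0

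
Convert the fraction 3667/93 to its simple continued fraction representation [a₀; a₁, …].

3667 = 39·93 + 40, so a_0 = 39
93 = 2·40 + 13, so a_1 = 2
40 = 3·13 + 1, so a_2 = 3
13 = 13·1 + 0, so a_3 = 13

[39; 2, 3, 13]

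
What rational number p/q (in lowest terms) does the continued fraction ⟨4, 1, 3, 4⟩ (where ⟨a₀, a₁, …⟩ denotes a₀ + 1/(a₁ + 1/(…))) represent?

81/17

Start with 4.
3 + 1/(4/1) = 3 + 1/4 = 13/4
1 + 1/(13/4) = 1 + 4/13 = 17/13
4 + 1/(17/13) = 4 + 13/17 = 81/17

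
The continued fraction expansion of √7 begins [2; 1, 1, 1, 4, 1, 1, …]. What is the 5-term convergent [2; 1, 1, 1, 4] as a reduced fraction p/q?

37/14

Start with 4.
1 + 1/(4/1) = 1 + 1/4 = 5/4
1 + 1/(5/4) = 1 + 4/5 = 9/5
1 + 1/(9/5) = 1 + 5/9 = 14/9
2 + 1/(14/9) = 2 + 9/14 = 37/14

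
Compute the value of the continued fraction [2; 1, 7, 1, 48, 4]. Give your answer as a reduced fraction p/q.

Build up convergents one term at a time:
a_0 = 2: 2/1
a_1 = 1: 3/1
a_2 = 7: 23/8
a_3 = 1: 26/9
a_4 = 48: 1271/440
a_5 = 4: 5110/1769

5110/1769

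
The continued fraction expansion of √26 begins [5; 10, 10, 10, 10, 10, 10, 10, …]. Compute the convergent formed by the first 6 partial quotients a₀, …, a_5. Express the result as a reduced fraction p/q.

530451/104030

Start with 10.
10 + 1/(10/1) = 10 + 1/10 = 101/10
10 + 1/(101/10) = 10 + 10/101 = 1020/101
10 + 1/(1020/101) = 10 + 101/1020 = 10301/1020
10 + 1/(10301/1020) = 10 + 1020/10301 = 104030/10301
5 + 1/(104030/10301) = 5 + 10301/104030 = 530451/104030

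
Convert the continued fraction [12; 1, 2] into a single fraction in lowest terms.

38/3

Start with 2.
1 + 1/(2/1) = 1 + 1/2 = 3/2
12 + 1/(3/2) = 12 + 2/3 = 38/3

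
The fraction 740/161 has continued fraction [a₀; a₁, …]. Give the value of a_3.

2

Run the Euclidean algorithm, recording each quotient:
740 = 4·161 + 96, so a_0 = 4
161 = 1·96 + 65, so a_1 = 1
96 = 1·65 + 31, so a_2 = 1
65 = 2·31 + 3, so a_3 = 2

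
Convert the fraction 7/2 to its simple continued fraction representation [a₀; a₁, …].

[3; 2]

7 ÷ 2 → quotient 3, remainder 1
2 ÷ 1 → quotient 2, remainder 0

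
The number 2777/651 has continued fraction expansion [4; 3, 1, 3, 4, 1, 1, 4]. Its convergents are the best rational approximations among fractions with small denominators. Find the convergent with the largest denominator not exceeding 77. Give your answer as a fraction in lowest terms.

273/64

a_0 = 4: 4/1  (≤ bound)
a_1 = 3: 13/3  (≤ bound)
a_2 = 1: 17/4  (≤ bound)
a_3 = 3: 64/15  (≤ bound)
a_4 = 4: 273/64  (≤ bound)
a_5 = 1: 337/79  (> 77, stop)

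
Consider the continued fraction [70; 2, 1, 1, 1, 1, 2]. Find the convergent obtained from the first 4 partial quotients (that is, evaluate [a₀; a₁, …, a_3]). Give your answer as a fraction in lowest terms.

a_0 = 70: 70/1
a_1 = 2: 141/2
a_2 = 1: 211/3
a_3 = 1: 352/5

352/5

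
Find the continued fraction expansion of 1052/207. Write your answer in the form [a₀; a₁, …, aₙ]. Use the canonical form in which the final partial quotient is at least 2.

1052 ÷ 207 → quotient 5, remainder 17
207 ÷ 17 → quotient 12, remainder 3
17 ÷ 3 → quotient 5, remainder 2
3 ÷ 2 → quotient 1, remainder 1
2 ÷ 1 → quotient 2, remainder 0

[5; 12, 5, 1, 2]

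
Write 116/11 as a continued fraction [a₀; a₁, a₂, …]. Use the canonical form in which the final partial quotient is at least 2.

[10; 1, 1, 5]

Apply division with remainder until the remainder is 0:
116 ÷ 11 → quotient 10, remainder 6
11 ÷ 6 → quotient 1, remainder 5
6 ÷ 5 → quotient 1, remainder 1
5 ÷ 1 → quotient 5, remainder 0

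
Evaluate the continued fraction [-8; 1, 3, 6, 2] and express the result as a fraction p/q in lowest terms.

Use the convergent recurrence hₖ = aₖ·hₖ₋₁ + hₖ₋₂ (and likewise for the denominators kₖ):
a_0 = -8: -8/1
a_1 = 1: -7/1
a_2 = 3: -29/4
a_3 = 6: -181/25
a_4 = 2: -391/54

-391/54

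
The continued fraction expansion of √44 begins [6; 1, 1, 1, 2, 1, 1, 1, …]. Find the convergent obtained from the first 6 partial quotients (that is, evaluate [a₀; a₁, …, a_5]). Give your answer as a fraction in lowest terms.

Starting at the tail and folding back:
Start with 1.
2 + 1/(1/1) = 2 + 1/1 = 3/1
1 + 1/(3/1) = 1 + 1/3 = 4/3
1 + 1/(4/3) = 1 + 3/4 = 7/4
1 + 1/(7/4) = 1 + 4/7 = 11/7
6 + 1/(11/7) = 6 + 7/11 = 73/11

73/11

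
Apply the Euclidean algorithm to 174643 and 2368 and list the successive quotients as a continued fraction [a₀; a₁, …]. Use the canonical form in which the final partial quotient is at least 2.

[73; 1, 3, 49, 12]

Repeatedly divide and take the remainder:
174643 ÷ 2368 → quotient 73, remainder 1779
2368 ÷ 1779 → quotient 1, remainder 589
1779 ÷ 589 → quotient 3, remainder 12
589 ÷ 12 → quotient 49, remainder 1
12 ÷ 1 → quotient 12, remainder 0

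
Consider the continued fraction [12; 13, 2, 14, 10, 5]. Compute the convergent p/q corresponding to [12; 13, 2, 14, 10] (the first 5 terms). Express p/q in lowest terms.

47536/3937

Start with 10.
14 + 1/(10/1) = 14 + 1/10 = 141/10
2 + 1/(141/10) = 2 + 10/141 = 292/141
13 + 1/(292/141) = 13 + 141/292 = 3937/292
12 + 1/(3937/292) = 12 + 292/3937 = 47536/3937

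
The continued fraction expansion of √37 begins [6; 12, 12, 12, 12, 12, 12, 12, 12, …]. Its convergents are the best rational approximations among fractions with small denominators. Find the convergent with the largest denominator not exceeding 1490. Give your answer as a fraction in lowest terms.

882/145

List convergents until the denominator exceeds the bound:
a_0 = 6: 6/1  (≤ bound)
a_1 = 12: 73/12  (≤ bound)
a_2 = 12: 882/145  (≤ bound)
a_3 = 12: 10657/1752  (> 1490, stop)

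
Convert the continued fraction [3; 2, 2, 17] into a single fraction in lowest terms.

296/87

Starting at the tail and folding back:
Start with 17.
2 + 1/(17/1) = 2 + 1/17 = 35/17
2 + 1/(35/17) = 2 + 17/35 = 87/35
3 + 1/(87/35) = 3 + 35/87 = 296/87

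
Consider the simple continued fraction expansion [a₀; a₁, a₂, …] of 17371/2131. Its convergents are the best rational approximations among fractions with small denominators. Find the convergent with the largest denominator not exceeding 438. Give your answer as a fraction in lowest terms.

269/33

a_0 = 8: 8/1  (≤ bound)
a_1 = 6: 49/6  (≤ bound)
a_2 = 1: 57/7  (≤ bound)
a_3 = 1: 106/13  (≤ bound)
a_4 = 2: 269/33  (≤ bound)
a_5 = 15: 4141/508  (> 438, stop)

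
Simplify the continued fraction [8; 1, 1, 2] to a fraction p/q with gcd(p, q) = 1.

Start with 2.
1 + 1/(2/1) = 1 + 1/2 = 3/2
1 + 1/(3/2) = 1 + 2/3 = 5/3
8 + 1/(5/3) = 8 + 3/5 = 43/5

43/5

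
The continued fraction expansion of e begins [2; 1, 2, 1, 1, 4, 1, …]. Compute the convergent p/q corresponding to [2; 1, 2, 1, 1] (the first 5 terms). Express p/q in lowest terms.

19/7

Compute successive convergents:
a_0 = 2: 2/1
a_1 = 1: 3/1
a_2 = 2: 8/3
a_3 = 1: 11/4
a_4 = 1: 19/7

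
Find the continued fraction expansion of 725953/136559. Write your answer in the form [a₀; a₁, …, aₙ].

[5; 3, 6, 10, 1, 14, 14, 3]

725953 = 5·136559 + 43158, so a_0 = 5
136559 = 3·43158 + 7085, so a_1 = 3
43158 = 6·7085 + 648, so a_2 = 6
7085 = 10·648 + 605, so a_3 = 10
648 = 1·605 + 43, so a_4 = 1
605 = 14·43 + 3, so a_5 = 14
43 = 14·3 + 1, so a_6 = 14
3 = 3·1 + 0, so a_7 = 3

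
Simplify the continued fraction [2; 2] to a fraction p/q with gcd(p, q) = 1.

Build up convergents one term at a time:
a_0 = 2: 2/1
a_1 = 2: 5/2

5/2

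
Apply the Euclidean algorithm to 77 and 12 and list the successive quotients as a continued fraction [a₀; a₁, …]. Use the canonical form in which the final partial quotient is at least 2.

77 ÷ 12 → quotient 6, remainder 5
12 ÷ 5 → quotient 2, remainder 2
5 ÷ 2 → quotient 2, remainder 1
2 ÷ 1 → quotient 2, remainder 0

[6; 2, 2, 2]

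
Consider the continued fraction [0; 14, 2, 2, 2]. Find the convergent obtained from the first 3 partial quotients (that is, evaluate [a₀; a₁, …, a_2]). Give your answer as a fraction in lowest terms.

Start with 2.
14 + 1/(2/1) = 14 + 1/2 = 29/2
0 + 1/(29/2) = 0 + 2/29 = 2/29

2/29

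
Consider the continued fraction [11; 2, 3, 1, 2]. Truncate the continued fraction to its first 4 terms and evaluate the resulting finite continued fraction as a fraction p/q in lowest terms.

a_0 = 11: 11/1
a_1 = 2: 23/2
a_2 = 3: 80/7
a_3 = 1: 103/9

103/9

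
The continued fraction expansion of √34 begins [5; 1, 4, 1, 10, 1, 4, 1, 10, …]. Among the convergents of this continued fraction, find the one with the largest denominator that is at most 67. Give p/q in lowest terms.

List convergents until the denominator exceeds the bound:
a_0 = 5: 5/1  (≤ bound)
a_1 = 1: 6/1  (≤ bound)
a_2 = 4: 29/5  (≤ bound)
a_3 = 1: 35/6  (≤ bound)
a_4 = 10: 379/65  (≤ bound)
a_5 = 1: 414/71  (> 67, stop)

379/65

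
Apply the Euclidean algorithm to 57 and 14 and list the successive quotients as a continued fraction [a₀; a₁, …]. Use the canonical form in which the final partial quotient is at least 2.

Apply division with remainder until the remainder is 0:
57 ÷ 14 → quotient 4, remainder 1
14 ÷ 1 → quotient 14, remainder 0

[4; 14]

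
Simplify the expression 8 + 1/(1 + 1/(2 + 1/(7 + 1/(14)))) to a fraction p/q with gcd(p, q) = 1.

Start with 14.
7 + 1/(14/1) = 7 + 1/14 = 99/14
2 + 1/(99/14) = 2 + 14/99 = 212/99
1 + 1/(212/99) = 1 + 99/212 = 311/212
8 + 1/(311/212) = 8 + 212/311 = 2700/311

2700/311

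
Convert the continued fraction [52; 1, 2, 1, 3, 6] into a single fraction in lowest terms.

Use the convergent recurrence hₖ = aₖ·hₖ₋₁ + hₖ₋₂ (and likewise for the denominators kₖ):
a_0 = 52: 52/1
a_1 = 1: 53/1
a_2 = 2: 158/3
a_3 = 1: 211/4
a_4 = 3: 791/15
a_5 = 6: 4957/94

4957/94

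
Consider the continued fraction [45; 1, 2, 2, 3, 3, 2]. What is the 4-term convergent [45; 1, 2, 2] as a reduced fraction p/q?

Compute successive convergents:
a_0 = 45: 45/1
a_1 = 1: 46/1
a_2 = 2: 137/3
a_3 = 2: 320/7

320/7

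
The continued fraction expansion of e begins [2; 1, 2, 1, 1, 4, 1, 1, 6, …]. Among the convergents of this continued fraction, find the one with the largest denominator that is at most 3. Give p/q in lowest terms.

8/3

a_0 = 2: 2/1  (≤ bound)
a_1 = 1: 3/1  (≤ bound)
a_2 = 2: 8/3  (≤ bound)
a_3 = 1: 11/4  (> 3, stop)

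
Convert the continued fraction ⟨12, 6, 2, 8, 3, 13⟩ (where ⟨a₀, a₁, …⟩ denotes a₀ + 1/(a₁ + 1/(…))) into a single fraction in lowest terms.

Use the convergent recurrence hₖ = aₖ·hₖ₋₁ + hₖ₋₂ (and likewise for the denominators kₖ):
a_0 = 12: 12/1
a_1 = 6: 73/6
a_2 = 2: 158/13
a_3 = 8: 1337/110
a_4 = 3: 4169/343
a_5 = 13: 55534/4569

55534/4569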